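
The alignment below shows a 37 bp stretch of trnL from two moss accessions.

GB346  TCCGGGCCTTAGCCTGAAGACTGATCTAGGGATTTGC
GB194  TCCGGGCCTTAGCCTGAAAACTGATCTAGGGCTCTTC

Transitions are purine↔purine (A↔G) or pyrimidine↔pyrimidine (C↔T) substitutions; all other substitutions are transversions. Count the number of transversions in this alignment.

The sequences differ at positions 19 (G/A, transition), 32 (A/C, transversion), 34 (T/C, transition), 36 (G/T, transversion).
Of the 4 differences, 2 transitions and 2 transversions, so the answer is 2.

2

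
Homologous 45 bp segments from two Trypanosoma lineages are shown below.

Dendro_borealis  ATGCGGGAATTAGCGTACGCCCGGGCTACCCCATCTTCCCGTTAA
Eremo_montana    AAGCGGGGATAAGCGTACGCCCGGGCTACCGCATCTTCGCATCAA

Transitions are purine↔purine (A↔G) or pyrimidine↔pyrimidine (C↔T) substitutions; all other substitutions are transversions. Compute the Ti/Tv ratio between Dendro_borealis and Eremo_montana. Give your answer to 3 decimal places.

0.750

Mismatches occur at site 2 (T→A, transversion), site 8 (A→G, transition), site 11 (T→A, transversion), site 31 (C→G, transversion), site 39 (C→G, transversion), site 41 (G→A, transition), site 43 (T→C, transition).
Of the 7 differences, 3 transitions and 4 transversions, so Ti/Tv = 3/4 = 0.750.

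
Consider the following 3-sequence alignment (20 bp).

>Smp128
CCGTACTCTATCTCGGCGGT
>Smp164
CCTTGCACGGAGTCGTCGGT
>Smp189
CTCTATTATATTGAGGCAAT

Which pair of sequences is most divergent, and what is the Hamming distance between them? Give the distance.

Pairwise Hamming distances:
  Smp128 vs Smp164: 8
  Smp128 vs Smp189: 9
  Smp164 vs Smp189: 15
The largest is 15, between Smp164 and Smp189.

15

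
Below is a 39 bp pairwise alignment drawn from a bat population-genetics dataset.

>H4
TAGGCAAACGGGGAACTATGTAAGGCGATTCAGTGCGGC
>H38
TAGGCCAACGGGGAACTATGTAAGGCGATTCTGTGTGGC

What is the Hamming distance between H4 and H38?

Mismatches occur at site 6 (A↔C), site 32 (A↔T), site 36 (C↔T).
That gives 3 mismatches out of 39 aligned sites, so the Hamming distance is 3.

3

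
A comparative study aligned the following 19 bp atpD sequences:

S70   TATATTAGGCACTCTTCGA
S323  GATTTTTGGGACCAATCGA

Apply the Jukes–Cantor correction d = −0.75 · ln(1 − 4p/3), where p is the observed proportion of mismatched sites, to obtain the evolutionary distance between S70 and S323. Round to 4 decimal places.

0.5068

The sequences differ at positions 1 (T/G), 4 (A/T), 7 (A/T), 10 (C/G), 13 (T/C), 14 (C/A), 15 (T/A).
p = 7/19 = 0.368421.
d = −0.75 · ln(1 − (4/3)·0.368421) = −0.75 · ln(0.508772) = −0.75 · (-0.675755) = 0.5068.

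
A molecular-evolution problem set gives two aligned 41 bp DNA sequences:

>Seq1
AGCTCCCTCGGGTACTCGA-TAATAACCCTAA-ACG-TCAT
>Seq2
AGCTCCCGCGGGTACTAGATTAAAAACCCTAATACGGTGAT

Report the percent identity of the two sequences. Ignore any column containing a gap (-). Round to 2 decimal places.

89.47%

Excluding the 3 gap columns leaves 38 comparable sites.
Differing sites — 8:T/G; 17:C/A; 24:T/A; 39:C/G.
34 of the 38 comparable sites match, so the percent identity is 34/38 × 100 = 89.47%.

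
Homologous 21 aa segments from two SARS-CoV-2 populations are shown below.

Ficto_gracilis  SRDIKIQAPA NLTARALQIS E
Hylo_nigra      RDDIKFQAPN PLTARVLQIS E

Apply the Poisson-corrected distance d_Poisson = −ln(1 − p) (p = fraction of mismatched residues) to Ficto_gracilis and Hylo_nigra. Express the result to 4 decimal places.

The sequences differ at positions 1 (S/R), 2 (R/D), 6 (I/F), 10 (A/N), 11 (N/P), 16 (A/V).
p = 6/21 = 0.285714.
d = −ln(1 − 0.285714) = −ln(0.714286) = 0.3365.

0.3365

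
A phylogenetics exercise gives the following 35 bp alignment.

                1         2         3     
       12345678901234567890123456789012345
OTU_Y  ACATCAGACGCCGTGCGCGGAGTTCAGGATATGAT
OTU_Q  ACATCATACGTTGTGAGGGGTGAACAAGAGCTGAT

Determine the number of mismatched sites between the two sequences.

The sequences differ at positions 7 (G/T), 11 (C/T), 12 (C/T), 16 (C/A), 18 (C/G), 21 (A/T), 23 (T/A), 24 (T/A), 27 (G/A), 30 (T/G), 31 (A/C).
That gives 11 mismatches out of 35 aligned sites, so the Hamming distance is 11.

11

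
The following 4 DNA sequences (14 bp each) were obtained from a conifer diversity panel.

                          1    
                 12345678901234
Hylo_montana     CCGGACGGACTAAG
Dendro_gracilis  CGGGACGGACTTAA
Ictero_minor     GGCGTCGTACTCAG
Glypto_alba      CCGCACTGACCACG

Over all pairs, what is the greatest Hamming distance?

Pairwise Hamming distances:
  Hylo_montana vs Dendro_gracilis: 3
  Hylo_montana vs Ictero_minor: 6
  Hylo_montana vs Glypto_alba: 4
  Dendro_gracilis vs Ictero_minor: 6
  Dendro_gracilis vs Glypto_alba: 7
  Ictero_minor vs Glypto_alba: 10
The largest is 10, between Ictero_minor and Glypto_alba.

10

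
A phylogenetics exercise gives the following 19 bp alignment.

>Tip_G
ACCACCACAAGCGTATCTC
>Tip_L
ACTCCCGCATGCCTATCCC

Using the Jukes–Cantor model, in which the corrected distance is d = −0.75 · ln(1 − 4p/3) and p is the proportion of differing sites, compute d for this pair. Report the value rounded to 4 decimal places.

0.4099

The sequences differ at positions 3 (C/T), 4 (A/C), 7 (A/G), 10 (A/T), 13 (G/C), 18 (T/C).
p = 6/19 = 0.315789.
d = −0.75 · ln(1 − (4/3)·0.315789) = −0.75 · ln(0.578948) = −0.75 · (-0.546543) = 0.4099.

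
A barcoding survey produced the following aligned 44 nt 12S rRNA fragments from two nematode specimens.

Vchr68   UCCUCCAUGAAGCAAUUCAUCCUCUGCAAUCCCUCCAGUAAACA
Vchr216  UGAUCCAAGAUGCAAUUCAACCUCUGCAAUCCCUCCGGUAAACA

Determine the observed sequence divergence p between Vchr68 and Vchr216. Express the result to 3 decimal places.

Differing sites — 2:C/G; 3:C/A; 8:U/A; 11:A/U; 20:U/A; 37:A/G.
There are 6 differences over 44 sites, so p = 6/44 = 0.136.

0.136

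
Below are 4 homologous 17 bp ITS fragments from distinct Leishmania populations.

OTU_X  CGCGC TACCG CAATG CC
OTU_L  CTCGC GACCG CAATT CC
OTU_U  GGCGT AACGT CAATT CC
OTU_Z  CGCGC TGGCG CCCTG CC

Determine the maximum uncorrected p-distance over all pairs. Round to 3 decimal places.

0.588

Pairwise Hamming distances:
  OTU_X vs OTU_L: 3
  OTU_X vs OTU_U: 6
  OTU_X vs OTU_Z: 4
  OTU_L vs OTU_U: 6
  OTU_L vs OTU_Z: 7
  OTU_U vs OTU_Z: 10
The largest is 10 mismatches, between OTU_U and OTU_Z; p = 10/17 = 0.588.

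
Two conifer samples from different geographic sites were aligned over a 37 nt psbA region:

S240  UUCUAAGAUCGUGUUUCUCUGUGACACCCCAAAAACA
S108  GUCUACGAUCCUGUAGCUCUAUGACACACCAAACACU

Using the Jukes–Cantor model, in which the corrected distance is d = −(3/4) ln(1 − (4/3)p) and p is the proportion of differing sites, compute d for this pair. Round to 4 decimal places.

Mismatches occur at site 1 (U/G), site 6 (A/C), site 11 (G/C), site 15 (U/A), site 16 (U/G), site 21 (G/A), site 28 (C/A), site 34 (A/C), site 37 (A/U).
p = 9/37 = 0.243243.
d = −0.75 · ln(1 − (4/3)·0.243243) = −0.75 · ln(0.675676) = −0.75 · (-0.392042) = 0.2940.

0.2940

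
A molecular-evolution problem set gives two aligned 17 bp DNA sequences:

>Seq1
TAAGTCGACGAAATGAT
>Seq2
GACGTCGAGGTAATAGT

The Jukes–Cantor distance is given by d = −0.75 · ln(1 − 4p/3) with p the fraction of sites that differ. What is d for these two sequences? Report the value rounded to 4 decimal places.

0.4770

Differing sites — 1:T/G; 3:A/C; 9:C/G; 11:A/T; 15:G/A; 16:A/G.
p = 6/17 = 0.352941.
d = −0.75 · ln(1 − (4/3)·0.352941) = −0.75 · ln(0.529412) = −0.75 · (-0.635988) = 0.4770.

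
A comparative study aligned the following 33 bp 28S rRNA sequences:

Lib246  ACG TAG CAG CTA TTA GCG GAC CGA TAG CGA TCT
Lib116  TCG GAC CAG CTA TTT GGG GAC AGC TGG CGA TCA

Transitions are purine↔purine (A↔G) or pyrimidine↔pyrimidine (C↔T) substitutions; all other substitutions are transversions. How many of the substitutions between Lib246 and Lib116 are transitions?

Mismatches occur at site 1 (A↔T, transversion), site 4 (T↔G, transversion), site 6 (G↔C, transversion), site 15 (A↔T, transversion), site 17 (C↔G, transversion), site 22 (C↔A, transversion), site 24 (A↔C, transversion), site 26 (A↔G, transition), site 33 (T↔A, transversion).
Of the 9 differences, 1 transition and 8 transversions, so the answer is 1.

1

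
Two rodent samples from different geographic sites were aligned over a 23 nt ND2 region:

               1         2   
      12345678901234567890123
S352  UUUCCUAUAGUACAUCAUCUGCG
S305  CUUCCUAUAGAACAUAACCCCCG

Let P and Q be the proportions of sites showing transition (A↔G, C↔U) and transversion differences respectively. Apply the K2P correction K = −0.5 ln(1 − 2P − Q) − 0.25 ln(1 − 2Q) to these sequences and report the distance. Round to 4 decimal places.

Differing sites — 1:U/C (Ti); 11:U/A (Tv); 16:C/A (Tv); 18:U/C (Ti); 20:U/C (Ti); 21:G/C (Tv).
Of the 6 differences, 3 transitions and 3 transversions over 23 sites: P = 3/23 = 0.130435, Q = 3/23 = 0.130435.
d = −0.5·ln(0.608695) − 0.25·ln(0.739130) = −0.5·(-0.496438) − 0.25·(-0.302281) = 0.3238.

0.3238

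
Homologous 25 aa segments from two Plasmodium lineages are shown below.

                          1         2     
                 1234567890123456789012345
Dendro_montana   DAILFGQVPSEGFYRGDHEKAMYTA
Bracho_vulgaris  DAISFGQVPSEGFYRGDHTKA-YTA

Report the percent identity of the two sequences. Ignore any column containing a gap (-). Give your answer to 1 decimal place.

Excluding the 1 gap column leaves 24 comparable sites.
The sequences differ at positions 4 (L/S), 19 (E/T).
22 of the 24 comparable sites match, so the percent identity is 22/24 × 100 = 91.7%.

91.7%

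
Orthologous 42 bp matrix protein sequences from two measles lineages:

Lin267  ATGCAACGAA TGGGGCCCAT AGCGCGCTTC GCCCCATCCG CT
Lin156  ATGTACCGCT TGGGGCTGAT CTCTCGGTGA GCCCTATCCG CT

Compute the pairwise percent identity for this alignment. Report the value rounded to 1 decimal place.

The sequences differ at positions 4 (C/T), 6 (A/C), 9 (A/C), 10 (A/T), 17 (C/T), 18 (C/G), 21 (A/C), 22 (G/T), 24 (G/T), 27 (C/G), 29 (T/G), 30 (C/A), 35 (C/T).
29 of the 42 sites match, so the percent identity is 29/42 × 100 = 69.0%.

69.0%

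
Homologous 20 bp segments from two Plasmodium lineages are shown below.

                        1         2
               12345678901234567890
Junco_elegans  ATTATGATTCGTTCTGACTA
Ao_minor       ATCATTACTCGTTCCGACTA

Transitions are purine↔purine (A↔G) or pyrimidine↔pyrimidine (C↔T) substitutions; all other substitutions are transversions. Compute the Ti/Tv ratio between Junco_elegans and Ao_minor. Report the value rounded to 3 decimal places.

The sequences differ at positions 3 (T/C, transition), 6 (G/T, transversion), 8 (T/C, transition), 15 (T/C, transition).
Of the 4 differences, 3 transitions and 1 transversion, so Ti/Tv = 3/1 = 3.000.

3.000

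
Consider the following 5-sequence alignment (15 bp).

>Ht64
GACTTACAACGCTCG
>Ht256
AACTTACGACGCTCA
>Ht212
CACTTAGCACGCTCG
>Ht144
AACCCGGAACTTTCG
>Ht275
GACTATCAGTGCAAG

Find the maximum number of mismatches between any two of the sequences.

Pairwise Hamming distances:
  Ht64 vs Ht256: 3
  Ht64 vs Ht212: 3
  Ht64 vs Ht144: 7
  Ht64 vs Ht275: 6
  Ht256 vs Ht212: 4
  Ht256 vs Ht144: 8
  Ht256 vs Ht275: 9
  Ht212 vs Ht144: 7
  Ht212 vs Ht275: 9
  Ht144 vs Ht275: 11
The largest is 11, between Ht144 and Ht275.

11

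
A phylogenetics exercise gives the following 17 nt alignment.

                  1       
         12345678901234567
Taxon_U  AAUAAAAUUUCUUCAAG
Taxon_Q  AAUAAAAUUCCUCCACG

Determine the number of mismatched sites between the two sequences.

Differing sites — 10:U/C; 13:U/C; 16:A/C.
That gives 3 mismatches out of 17 aligned sites, so the Hamming distance is 3.

3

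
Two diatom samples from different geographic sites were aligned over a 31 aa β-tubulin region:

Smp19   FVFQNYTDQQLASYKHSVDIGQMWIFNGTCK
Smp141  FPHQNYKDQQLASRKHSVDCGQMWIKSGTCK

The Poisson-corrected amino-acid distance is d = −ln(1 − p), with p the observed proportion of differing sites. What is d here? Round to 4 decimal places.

Differing sites — 2:V/P; 3:F/H; 7:T/K; 14:Y/R; 20:I/C; 26:F/K; 27:N/S.
p = 7/31 = 0.225806.
d = −ln(1 − 0.225806) = −ln(0.774194) = 0.2559.

0.2559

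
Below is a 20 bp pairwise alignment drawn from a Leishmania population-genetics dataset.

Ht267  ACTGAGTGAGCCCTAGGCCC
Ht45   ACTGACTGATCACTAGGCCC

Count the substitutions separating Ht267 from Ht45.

Mismatches occur at site 6 (G→C), site 10 (G→T), site 12 (C→A).
That gives 3 mismatches out of 20 aligned sites, so the Hamming distance is 3.

3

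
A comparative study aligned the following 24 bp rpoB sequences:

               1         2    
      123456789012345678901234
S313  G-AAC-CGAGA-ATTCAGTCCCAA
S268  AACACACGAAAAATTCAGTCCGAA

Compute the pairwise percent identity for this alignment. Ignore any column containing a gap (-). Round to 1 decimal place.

81.0%

Excluding the 3 gap columns leaves 21 comparable sites.
Mismatches occur at site 1 (G→A), site 3 (A→C), site 10 (G→A), site 22 (C→G).
17 of the 21 comparable sites match, so the percent identity is 17/21 × 100 = 81.0%.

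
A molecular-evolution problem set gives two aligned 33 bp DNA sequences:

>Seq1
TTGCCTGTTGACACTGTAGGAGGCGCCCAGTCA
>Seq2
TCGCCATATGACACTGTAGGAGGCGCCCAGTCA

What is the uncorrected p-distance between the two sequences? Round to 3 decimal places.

The sequences differ at positions 2 (T/C), 6 (T/A), 7 (G/T), 8 (T/A).
There are 4 differences over 33 sites, so p = 4/33 = 0.121.

0.121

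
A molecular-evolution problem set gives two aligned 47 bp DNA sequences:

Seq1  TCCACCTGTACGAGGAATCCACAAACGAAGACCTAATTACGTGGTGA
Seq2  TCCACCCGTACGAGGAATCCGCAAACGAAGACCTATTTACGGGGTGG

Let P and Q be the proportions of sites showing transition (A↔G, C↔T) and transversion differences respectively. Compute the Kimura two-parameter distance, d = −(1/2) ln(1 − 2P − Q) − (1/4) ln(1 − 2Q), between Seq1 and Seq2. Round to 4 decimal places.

The sequences differ at positions 7 (T/C, transition), 21 (A/G, transition), 36 (A/T, transversion), 42 (T/G, transversion), 47 (A/G, transition).
Of the 5 differences, 3 transitions and 2 transversions over 47 sites: P = 3/47 = 0.063830, Q = 2/47 = 0.042553.
d = −0.5·ln(0.829787) − 0.25·ln(0.914894) = −0.5·(-0.186586) − 0.25·(-0.088947) = 0.1155.

0.1155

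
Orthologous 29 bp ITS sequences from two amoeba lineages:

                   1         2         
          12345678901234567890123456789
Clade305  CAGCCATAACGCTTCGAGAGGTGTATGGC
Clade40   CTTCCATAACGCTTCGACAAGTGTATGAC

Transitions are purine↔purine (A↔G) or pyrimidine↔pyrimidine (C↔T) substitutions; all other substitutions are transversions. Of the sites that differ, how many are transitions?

2

The sequences differ at positions 2 (A/T, transversion), 3 (G/T, transversion), 18 (G/C, transversion), 20 (G/A, transition), 28 (G/A, transition).
Of the 5 differences, 2 transitions and 3 transversions, so the answer is 2.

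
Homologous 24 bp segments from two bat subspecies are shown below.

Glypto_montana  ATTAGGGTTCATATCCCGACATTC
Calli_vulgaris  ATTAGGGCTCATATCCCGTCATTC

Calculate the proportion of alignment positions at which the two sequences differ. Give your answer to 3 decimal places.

Mismatches occur at site 8 (T/C), site 19 (A/T).
There are 2 differences over 24 sites, so p = 2/24 = 0.083.

0.083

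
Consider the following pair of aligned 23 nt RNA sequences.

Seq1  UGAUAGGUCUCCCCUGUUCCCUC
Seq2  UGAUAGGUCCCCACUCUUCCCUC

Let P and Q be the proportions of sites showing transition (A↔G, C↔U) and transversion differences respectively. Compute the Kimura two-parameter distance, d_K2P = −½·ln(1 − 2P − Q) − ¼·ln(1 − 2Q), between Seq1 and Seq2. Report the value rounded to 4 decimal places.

0.1433

The sequences differ at positions 10 (U/C, transition), 13 (C/A, transversion), 16 (G/C, transversion).
Of the 3 differences, 1 transition and 2 transversions over 23 sites: P = 1/23 = 0.043478, Q = 2/23 = 0.086957.
d = −0.5·ln(0.826087) − 0.25·ln(0.826086) = −0.5·(-0.191055) − 0.25·(-0.191056) = 0.1433.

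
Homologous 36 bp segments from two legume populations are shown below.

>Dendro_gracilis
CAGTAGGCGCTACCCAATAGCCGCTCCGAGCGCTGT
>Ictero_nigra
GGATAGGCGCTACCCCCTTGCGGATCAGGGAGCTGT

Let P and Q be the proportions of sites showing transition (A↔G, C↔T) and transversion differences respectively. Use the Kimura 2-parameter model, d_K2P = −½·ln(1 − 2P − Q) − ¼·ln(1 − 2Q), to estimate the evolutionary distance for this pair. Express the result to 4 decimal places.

0.3932

Differing sites — 1:C/G (Tv); 2:A/G (Ti); 3:G/A (Ti); 16:A/C (Tv); 17:A/C (Tv); 19:A/T (Tv); 22:C/G (Tv); 24:C/A (Tv); 27:C/A (Tv); 29:A/G (Ti); 31:C/A (Tv).
Of the 11 differences, 3 transitions and 8 transversions over 36 sites: P = 3/36 = 0.083333, Q = 8/36 = 0.222222.
d = −0.5·ln(0.611112) − 0.25·ln(0.555556) = −0.5·(-0.492475) − 0.25·(-0.587786) = 0.3932.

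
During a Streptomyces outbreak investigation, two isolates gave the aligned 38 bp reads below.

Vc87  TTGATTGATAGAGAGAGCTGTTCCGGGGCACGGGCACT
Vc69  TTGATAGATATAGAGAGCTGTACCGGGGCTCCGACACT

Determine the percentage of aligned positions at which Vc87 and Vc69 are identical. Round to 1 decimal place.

Mismatches occur at site 6 (T↔A), site 11 (G↔T), site 22 (T↔A), site 30 (A↔T), site 32 (G↔C), site 34 (G↔A).
32 of the 38 sites match, so the percent identity is 32/38 × 100 = 84.2%.

84.2%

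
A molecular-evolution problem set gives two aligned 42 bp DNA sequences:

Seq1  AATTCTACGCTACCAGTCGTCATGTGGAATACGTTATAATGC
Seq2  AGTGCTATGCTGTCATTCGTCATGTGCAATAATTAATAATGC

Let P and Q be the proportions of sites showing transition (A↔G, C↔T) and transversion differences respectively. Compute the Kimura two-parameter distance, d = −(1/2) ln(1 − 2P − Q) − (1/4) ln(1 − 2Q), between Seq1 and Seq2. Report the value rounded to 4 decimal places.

Mismatches occur at site 2 (A↔G, transition), site 4 (T↔G, transversion), site 8 (C↔T, transition), site 12 (A↔G, transition), site 13 (C↔T, transition), site 16 (G↔T, transversion), site 27 (G↔C, transversion), site 32 (C↔A, transversion), site 33 (G↔T, transversion), site 35 (T↔A, transversion).
Of the 10 differences, 4 transitions and 6 transversions over 42 sites: P = 4/42 = 0.095238, Q = 6/42 = 0.142857.
d = −0.5·ln(0.666667) − 0.25·ln(0.714286) = −0.5·(-0.405465) − 0.25·(-0.336472) = 0.2869.

0.2869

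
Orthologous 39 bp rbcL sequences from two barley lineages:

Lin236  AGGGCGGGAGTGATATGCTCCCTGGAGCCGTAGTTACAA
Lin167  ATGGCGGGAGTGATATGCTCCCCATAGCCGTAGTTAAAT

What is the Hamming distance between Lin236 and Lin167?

The sequences differ at positions 2 (G/T), 23 (T/C), 24 (G/A), 25 (G/T), 37 (C/A), 39 (A/T).
That gives 6 mismatches out of 39 aligned sites, so the Hamming distance is 6.

6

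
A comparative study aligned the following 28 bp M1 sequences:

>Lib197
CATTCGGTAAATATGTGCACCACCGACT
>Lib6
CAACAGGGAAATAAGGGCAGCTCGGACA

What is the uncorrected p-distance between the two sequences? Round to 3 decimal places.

Differing sites — 3:T/A; 4:T/C; 5:C/A; 8:T/G; 14:T/A; 16:T/G; 20:C/G; 22:A/T; 24:C/G; 28:T/A.
There are 10 differences over 28 sites, so p = 10/28 = 0.357.

0.357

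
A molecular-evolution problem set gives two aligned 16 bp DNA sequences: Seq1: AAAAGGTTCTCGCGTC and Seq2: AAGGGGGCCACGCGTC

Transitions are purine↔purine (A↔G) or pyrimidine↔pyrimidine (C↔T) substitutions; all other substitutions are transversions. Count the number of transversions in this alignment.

Differing sites — 3:A/G (Ti); 4:A/G (Ti); 7:T/G (Tv); 8:T/C (Ti); 10:T/A (Tv).
Of the 5 differences, 3 transitions and 2 transversions, so the answer is 2.

2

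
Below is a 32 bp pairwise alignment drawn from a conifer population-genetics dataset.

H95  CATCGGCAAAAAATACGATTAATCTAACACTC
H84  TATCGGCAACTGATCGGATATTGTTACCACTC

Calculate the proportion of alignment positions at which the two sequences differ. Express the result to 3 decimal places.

Differing sites — 1:C/T; 10:A/C; 11:A/T; 12:A/G; 15:A/C; 16:C/G; 20:T/A; 21:A/T; 22:A/T; 23:T/G; 24:C/T; 27:A/C.
There are 12 differences over 32 sites, so p = 12/32 = 0.375.

0.375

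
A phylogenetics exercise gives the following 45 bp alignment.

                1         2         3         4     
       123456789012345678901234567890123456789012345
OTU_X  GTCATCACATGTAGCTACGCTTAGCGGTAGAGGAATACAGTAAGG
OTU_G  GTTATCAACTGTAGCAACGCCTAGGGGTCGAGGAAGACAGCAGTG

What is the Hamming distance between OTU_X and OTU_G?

The sequences differ at positions 3 (C/T), 8 (C/A), 9 (A/C), 16 (T/A), 21 (T/C), 25 (C/G), 29 (A/C), 36 (T/G), 41 (T/C), 43 (A/G), 44 (G/T).
That gives 11 mismatches out of 45 aligned sites, so the Hamming distance is 11.

11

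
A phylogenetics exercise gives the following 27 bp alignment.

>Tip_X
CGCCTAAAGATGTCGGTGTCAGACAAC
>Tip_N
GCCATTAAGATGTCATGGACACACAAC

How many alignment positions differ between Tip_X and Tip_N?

9

The sequences differ at positions 1 (C/G), 2 (G/C), 4 (C/A), 6 (A/T), 15 (G/A), 16 (G/T), 17 (T/G), 19 (T/A), 22 (G/C).
That gives 9 mismatches out of 27 aligned sites, so the Hamming distance is 9.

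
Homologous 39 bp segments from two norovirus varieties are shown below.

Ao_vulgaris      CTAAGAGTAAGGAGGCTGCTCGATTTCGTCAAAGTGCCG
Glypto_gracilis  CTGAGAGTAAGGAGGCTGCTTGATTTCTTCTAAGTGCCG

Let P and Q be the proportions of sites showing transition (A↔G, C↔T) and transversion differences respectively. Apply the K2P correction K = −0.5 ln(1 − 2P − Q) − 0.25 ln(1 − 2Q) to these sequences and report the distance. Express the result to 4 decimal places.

0.1106

Mismatches occur at site 3 (A↔G, transition), site 21 (C↔T, transition), site 28 (G↔T, transversion), site 31 (A↔T, transversion).
Of the 4 differences, 2 transitions and 2 transversions over 39 sites: P = 2/39 = 0.051282, Q = 2/39 = 0.051282.
d = −0.5·ln(0.846154) − 0.25·ln(0.897436) = −0.5·(-0.167054) − 0.25·(-0.108213) = 0.1106.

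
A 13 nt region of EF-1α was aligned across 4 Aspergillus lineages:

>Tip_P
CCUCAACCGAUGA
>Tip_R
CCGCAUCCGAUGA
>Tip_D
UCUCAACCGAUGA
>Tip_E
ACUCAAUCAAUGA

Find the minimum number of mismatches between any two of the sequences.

Pairwise Hamming distances:
  Tip_P vs Tip_R: 2
  Tip_P vs Tip_D: 1
  Tip_P vs Tip_E: 3
  Tip_R vs Tip_D: 3
  Tip_R vs Tip_E: 5
  Tip_D vs Tip_E: 3
The smallest is 1, between Tip_P and Tip_D.

1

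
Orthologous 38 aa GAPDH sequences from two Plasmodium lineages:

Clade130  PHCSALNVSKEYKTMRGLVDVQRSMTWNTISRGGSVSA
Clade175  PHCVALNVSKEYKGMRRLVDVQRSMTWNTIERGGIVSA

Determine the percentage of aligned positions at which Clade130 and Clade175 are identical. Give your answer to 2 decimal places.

Mismatches occur at site 4 (S/V), site 14 (T/G), site 17 (G/R), site 31 (S/E), site 35 (S/I).
33 of the 38 sites match, so the percent identity is 33/38 × 100 = 86.84%.

86.84%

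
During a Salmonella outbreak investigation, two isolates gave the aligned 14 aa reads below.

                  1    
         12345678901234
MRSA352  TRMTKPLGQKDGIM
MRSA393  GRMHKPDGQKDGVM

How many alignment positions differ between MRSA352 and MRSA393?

4

Mismatches occur at site 1 (T→G), site 4 (T→H), site 7 (L→D), site 13 (I→V).
That gives 4 mismatches out of 14 aligned sites, so the Hamming distance is 4.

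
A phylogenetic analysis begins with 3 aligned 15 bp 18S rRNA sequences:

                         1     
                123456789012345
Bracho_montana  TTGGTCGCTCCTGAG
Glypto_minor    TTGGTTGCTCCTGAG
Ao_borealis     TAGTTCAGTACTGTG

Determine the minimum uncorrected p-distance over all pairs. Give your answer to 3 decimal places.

0.067

Pairwise Hamming distances:
  Bracho_montana vs Glypto_minor: 1
  Bracho_montana vs Ao_borealis: 6
  Glypto_minor vs Ao_borealis: 7
The smallest is 1 mismatch, between Bracho_montana and Glypto_minor; p = 1/15 = 0.067.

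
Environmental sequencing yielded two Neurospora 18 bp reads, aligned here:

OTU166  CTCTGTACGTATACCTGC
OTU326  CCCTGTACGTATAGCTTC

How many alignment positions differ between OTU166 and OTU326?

3

Mismatches occur at site 2 (T→C), site 14 (C→G), site 17 (G→T).
That gives 3 mismatches out of 18 aligned sites, so the Hamming distance is 3.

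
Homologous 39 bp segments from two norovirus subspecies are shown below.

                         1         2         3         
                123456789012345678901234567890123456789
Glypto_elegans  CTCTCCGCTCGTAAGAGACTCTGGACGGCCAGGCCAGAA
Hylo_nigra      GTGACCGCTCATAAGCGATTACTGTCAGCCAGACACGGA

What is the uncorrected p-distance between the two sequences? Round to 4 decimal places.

0.3846

Differing sites — 1:C/G; 3:C/G; 4:T/A; 11:G/A; 16:A/C; 19:C/T; 21:C/A; 22:T/C; 23:G/T; 25:A/T; 27:G/A; 33:G/A; 35:C/A; 36:A/C; 38:A/G.
There are 15 differences over 39 sites, so p = 15/39 = 0.3846.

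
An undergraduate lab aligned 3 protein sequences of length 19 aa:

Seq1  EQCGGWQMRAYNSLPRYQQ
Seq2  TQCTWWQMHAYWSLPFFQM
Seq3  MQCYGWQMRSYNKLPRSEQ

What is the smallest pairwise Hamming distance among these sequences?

Pairwise Hamming distances:
  Seq1 vs Seq2: 8
  Seq1 vs Seq3: 6
  Seq2 vs Seq3: 11
The smallest is 6, between Seq1 and Seq3.

6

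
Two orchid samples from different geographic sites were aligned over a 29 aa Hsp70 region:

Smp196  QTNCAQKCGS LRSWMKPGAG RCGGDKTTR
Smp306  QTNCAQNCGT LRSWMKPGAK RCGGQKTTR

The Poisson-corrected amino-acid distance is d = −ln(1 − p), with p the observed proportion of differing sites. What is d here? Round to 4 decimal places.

Differing sites — 7:K/N; 10:S/T; 20:G/K; 25:D/Q.
p = 4/29 = 0.137931.
d = −ln(1 − 0.137931) = −ln(0.862069) = 0.1484.

0.1484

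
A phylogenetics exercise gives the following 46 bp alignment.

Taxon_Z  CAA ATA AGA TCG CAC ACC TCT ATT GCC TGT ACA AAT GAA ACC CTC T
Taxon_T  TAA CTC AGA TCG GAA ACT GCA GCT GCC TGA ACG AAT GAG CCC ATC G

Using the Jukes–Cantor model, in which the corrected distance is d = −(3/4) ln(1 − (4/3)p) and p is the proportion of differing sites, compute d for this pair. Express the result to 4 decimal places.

0.4674

The sequences differ at positions 1 (C/T), 4 (A/C), 6 (A/C), 13 (C/G), 15 (C/A), 18 (C/T), 19 (T/G), 21 (T/A), 22 (A/G), 23 (T/C), 30 (T/A), 33 (A/G), 39 (A/G), 40 (A/C), 43 (C/A), 46 (T/G).
p = 16/46 = 0.347826.
d = −0.75 · ln(1 − (4/3)·0.347826) = −0.75 · ln(0.536232) = −0.75 · (-0.623188) = 0.4674.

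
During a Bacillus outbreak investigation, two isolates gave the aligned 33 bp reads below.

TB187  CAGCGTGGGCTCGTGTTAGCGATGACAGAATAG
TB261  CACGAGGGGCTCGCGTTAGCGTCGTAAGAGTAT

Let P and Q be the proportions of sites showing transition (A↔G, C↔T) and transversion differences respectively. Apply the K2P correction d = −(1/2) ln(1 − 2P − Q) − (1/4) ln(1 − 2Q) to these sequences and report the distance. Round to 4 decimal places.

The sequences differ at positions 3 (G/C, transversion), 4 (C/G, transversion), 5 (G/A, transition), 6 (T/G, transversion), 14 (T/C, transition), 22 (A/T, transversion), 23 (T/C, transition), 25 (A/T, transversion), 26 (C/A, transversion), 30 (A/G, transition), 33 (G/T, transversion).
Of the 11 differences, 4 transitions and 7 transversions over 33 sites: P = 4/33 = 0.121212, Q = 7/33 = 0.212121.
d = −0.5·ln(0.545455) − 0.25·ln(0.575758) = −0.5·(-0.606135) − 0.25·(-0.552068) = 0.4411.

0.4411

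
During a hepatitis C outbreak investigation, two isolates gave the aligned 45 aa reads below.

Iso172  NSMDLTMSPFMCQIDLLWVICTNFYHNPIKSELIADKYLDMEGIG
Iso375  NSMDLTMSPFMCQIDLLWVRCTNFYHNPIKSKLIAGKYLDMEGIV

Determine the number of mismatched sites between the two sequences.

4

Differing sites — 20:I/R; 32:E/K; 36:D/G; 45:G/V.
That gives 4 mismatches out of 45 aligned sites, so the Hamming distance is 4.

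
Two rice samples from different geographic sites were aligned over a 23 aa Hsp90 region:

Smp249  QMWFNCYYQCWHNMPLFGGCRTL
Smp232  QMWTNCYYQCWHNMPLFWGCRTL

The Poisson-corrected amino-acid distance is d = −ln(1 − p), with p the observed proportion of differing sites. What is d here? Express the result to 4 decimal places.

0.0910

The sequences differ at positions 4 (F/T), 18 (G/W).
p = 2/23 = 0.086957.
d = −ln(1 − 0.086957) = −ln(0.913043) = 0.0910.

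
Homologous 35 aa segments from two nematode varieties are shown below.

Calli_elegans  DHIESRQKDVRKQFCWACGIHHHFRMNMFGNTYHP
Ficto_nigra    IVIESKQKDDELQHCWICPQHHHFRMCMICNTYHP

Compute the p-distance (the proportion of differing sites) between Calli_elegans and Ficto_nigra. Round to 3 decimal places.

0.371

The sequences differ at positions 1 (D/I), 2 (H/V), 6 (R/K), 10 (V/D), 11 (R/E), 12 (K/L), 14 (F/H), 17 (A/I), 19 (G/P), 20 (I/Q), 27 (N/C), 29 (F/I), 30 (G/C).
There are 13 differences over 35 sites, so p = 13/35 = 0.371.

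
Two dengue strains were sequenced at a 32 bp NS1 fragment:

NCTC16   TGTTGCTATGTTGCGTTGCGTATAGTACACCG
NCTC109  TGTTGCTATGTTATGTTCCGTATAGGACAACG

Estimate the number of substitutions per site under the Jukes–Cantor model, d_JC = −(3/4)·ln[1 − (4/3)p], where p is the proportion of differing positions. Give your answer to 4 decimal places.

0.1752

Differing sites — 13:G/A; 14:C/T; 18:G/C; 26:T/G; 30:C/A.
p = 5/32 = 0.156250.
d = −0.75 · ln(1 − (4/3)·0.156250) = −0.75 · ln(0.791667) = −0.75 · (-0.233614) = 0.1752.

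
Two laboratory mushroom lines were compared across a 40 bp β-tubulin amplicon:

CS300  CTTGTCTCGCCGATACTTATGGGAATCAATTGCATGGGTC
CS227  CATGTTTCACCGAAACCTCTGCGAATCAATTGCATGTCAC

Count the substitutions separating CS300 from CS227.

The sequences differ at positions 2 (T/A), 6 (C/T), 9 (G/A), 14 (T/A), 17 (T/C), 19 (A/C), 22 (G/C), 37 (G/T), 38 (G/C), 39 (T/A).
That gives 10 mismatches out of 40 aligned sites, so the Hamming distance is 10.

10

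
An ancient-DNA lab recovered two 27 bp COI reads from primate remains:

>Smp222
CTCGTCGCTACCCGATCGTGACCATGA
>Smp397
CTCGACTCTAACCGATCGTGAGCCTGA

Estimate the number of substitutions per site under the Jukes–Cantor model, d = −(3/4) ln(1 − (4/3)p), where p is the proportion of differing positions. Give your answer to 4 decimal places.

0.2127

Differing sites — 5:T/A; 7:G/T; 11:C/A; 22:C/G; 24:A/C.
p = 5/27 = 0.185185.
d = −0.75 · ln(1 − (4/3)·0.185185) = −0.75 · ln(0.753087) = −0.75 · (-0.283575) = 0.2127.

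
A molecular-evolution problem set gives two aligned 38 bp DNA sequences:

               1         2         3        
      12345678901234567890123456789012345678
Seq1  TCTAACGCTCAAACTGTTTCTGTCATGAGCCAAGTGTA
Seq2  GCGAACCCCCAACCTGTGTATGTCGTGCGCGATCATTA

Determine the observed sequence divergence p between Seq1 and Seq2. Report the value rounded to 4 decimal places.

0.3684

Mismatches occur at site 1 (T/G), site 3 (T/G), site 7 (G/C), site 9 (T/C), site 13 (A/C), site 18 (T/G), site 20 (C/A), site 25 (A/G), site 28 (A/C), site 31 (C/G), site 33 (A/T), site 34 (G/C), site 35 (T/A), site 36 (G/T).
There are 14 differences over 38 sites, so p = 14/38 = 0.3684.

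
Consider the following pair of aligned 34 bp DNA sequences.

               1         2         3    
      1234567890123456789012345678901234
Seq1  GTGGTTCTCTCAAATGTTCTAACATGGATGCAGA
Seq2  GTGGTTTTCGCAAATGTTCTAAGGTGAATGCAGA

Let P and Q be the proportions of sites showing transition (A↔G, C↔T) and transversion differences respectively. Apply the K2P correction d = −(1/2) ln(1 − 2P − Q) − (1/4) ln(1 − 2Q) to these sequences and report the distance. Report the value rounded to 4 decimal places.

Mismatches occur at site 7 (C→T, transition), site 10 (T→G, transversion), site 23 (C→G, transversion), site 24 (A→G, transition), site 27 (G→A, transition).
Of the 5 differences, 3 transitions and 2 transversions over 34 sites: P = 3/34 = 0.088235, Q = 2/34 = 0.058824.
d = −0.5·ln(0.764706) − 0.25·ln(0.882352) = −0.5·(-0.268264) − 0.25·(-0.125164) = 0.1654.

0.1654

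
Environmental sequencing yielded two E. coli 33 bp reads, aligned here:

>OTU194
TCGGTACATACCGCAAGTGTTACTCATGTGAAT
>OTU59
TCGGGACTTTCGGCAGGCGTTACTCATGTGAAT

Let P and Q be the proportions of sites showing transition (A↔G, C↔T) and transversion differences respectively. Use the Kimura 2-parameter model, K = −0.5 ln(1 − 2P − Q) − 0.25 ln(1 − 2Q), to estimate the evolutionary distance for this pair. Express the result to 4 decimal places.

0.2082

Mismatches occur at site 5 (T↔G, transversion), site 8 (A↔T, transversion), site 10 (A↔T, transversion), site 12 (C↔G, transversion), site 16 (A↔G, transition), site 18 (T↔C, transition).
Of the 6 differences, 2 transitions and 4 transversions over 33 sites: P = 2/33 = 0.060606, Q = 4/33 = 0.121212.
d = −0.5·ln(0.757576) − 0.25·ln(0.757576) = −0.5·(-0.277631) − 0.25·(-0.277631) = 0.2082.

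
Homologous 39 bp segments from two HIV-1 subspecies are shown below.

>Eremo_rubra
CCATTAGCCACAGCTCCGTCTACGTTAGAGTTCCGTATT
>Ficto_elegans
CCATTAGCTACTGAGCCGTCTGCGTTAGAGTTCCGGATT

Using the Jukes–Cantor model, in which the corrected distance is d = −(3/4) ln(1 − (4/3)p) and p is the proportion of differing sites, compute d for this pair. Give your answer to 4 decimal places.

0.1722

Differing sites — 9:C/T; 12:A/T; 14:C/A; 15:T/G; 22:A/G; 36:T/G.
p = 6/39 = 0.153846.
d = −0.75 · ln(1 − (4/3)·0.153846) = −0.75 · ln(0.794872) = −0.75 · (-0.229574) = 0.1722.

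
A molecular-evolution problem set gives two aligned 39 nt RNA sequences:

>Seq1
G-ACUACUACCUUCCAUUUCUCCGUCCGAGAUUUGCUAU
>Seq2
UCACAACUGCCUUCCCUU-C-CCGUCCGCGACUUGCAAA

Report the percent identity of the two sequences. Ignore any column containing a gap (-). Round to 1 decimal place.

Excluding the 3 gap columns leaves 36 comparable sites.
Mismatches occur at site 1 (G→U), site 5 (U→A), site 9 (A→G), site 16 (A→C), site 29 (A→C), site 32 (U→C), site 37 (U→A), site 39 (U→A).
28 of the 36 comparable sites match, so the percent identity is 28/36 × 100 = 77.8%.

77.8%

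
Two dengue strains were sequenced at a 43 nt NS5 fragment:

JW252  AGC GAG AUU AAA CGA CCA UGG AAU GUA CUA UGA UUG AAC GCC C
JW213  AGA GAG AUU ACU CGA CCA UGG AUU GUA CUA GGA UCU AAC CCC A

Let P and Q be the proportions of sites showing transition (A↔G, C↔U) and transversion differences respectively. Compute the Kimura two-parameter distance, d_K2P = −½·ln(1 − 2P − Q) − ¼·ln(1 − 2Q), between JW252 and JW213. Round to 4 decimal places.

0.2487

The sequences differ at positions 3 (C/A, transversion), 11 (A/C, transversion), 12 (A/U, transversion), 23 (A/U, transversion), 31 (U/G, transversion), 35 (U/C, transition), 36 (G/U, transversion), 40 (G/C, transversion), 43 (C/A, transversion).
Of the 9 differences, 1 transition and 8 transversions over 43 sites: P = 1/43 = 0.023256, Q = 8/43 = 0.186047.
d = −0.5·ln(0.767441) − 0.25·ln(0.627906) = −0.5·(-0.264694) − 0.25·(-0.465365) = 0.2487.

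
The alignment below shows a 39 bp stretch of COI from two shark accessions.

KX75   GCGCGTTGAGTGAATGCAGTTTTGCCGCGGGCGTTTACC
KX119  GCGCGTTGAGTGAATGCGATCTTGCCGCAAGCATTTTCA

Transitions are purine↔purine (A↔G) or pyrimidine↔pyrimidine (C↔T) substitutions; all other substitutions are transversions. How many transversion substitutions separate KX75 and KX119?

2

Differing sites — 18:A/G (Ti); 19:G/A (Ti); 21:T/C (Ti); 29:G/A (Ti); 30:G/A (Ti); 33:G/A (Ti); 37:A/T (Tv); 39:C/A (Tv).
Of the 8 differences, 6 transitions and 2 transversions, so the answer is 2.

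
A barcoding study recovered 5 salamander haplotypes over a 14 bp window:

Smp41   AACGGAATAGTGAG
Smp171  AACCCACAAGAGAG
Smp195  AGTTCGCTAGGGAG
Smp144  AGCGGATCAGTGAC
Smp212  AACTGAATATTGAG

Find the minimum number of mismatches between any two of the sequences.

2

Pairwise Hamming distances:
  Smp41 vs Smp171: 5
  Smp41 vs Smp195: 7
  Smp41 vs Smp144: 4
  Smp41 vs Smp212: 2
  Smp171 vs Smp195: 6
  Smp171 vs Smp144: 7
  Smp171 vs Smp212: 6
  Smp195 vs Smp144: 8
  Smp195 vs Smp212: 7
  Smp144 vs Smp212: 6
The smallest is 2, between Smp41 and Smp212.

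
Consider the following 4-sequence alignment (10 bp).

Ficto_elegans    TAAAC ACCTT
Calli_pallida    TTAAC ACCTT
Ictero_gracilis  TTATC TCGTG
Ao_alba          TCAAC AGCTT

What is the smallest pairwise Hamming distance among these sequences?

Pairwise Hamming distances:
  Ficto_elegans vs Calli_pallida: 1
  Ficto_elegans vs Ictero_gracilis: 5
  Ficto_elegans vs Ao_alba: 2
  Calli_pallida vs Ictero_gracilis: 4
  Calli_pallida vs Ao_alba: 2
  Ictero_gracilis vs Ao_alba: 6
The smallest is 1, between Ficto_elegans and Calli_pallida.

1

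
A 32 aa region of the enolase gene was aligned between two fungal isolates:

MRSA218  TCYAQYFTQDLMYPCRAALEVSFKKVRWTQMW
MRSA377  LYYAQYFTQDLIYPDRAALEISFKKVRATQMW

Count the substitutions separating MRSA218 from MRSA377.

The sequences differ at positions 1 (T/L), 2 (C/Y), 12 (M/I), 15 (C/D), 21 (V/I), 28 (W/A).
That gives 6 mismatches out of 32 aligned sites, so the Hamming distance is 6.

6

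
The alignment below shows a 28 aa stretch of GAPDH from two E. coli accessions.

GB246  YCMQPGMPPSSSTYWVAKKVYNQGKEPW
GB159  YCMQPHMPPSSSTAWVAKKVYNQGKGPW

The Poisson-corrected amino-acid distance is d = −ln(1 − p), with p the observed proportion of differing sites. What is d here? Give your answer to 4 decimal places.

0.1133

Differing sites — 6:G/H; 14:Y/A; 26:E/G.
p = 3/28 = 0.107143.
d = −ln(1 − 0.107143) = −ln(0.892857) = 0.1133.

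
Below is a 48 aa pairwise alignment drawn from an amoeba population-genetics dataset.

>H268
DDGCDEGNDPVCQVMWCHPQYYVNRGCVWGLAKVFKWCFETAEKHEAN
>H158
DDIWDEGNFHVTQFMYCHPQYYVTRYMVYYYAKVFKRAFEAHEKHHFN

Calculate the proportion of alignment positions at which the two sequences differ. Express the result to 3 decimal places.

Mismatches occur at site 3 (G↔I), site 4 (C↔W), site 9 (D↔F), site 10 (P↔H), site 12 (C↔T), site 14 (V↔F), site 16 (W↔Y), site 24 (N↔T), site 26 (G↔Y), site 27 (C↔M), site 29 (W↔Y), site 30 (G↔Y), site 31 (L↔Y), site 37 (W↔R), site 38 (C↔A), site 41 (T↔A), site 42 (A↔H), site 46 (E↔H), site 47 (A↔F).
There are 19 differences over 48 sites, so p = 19/48 = 0.396.

0.396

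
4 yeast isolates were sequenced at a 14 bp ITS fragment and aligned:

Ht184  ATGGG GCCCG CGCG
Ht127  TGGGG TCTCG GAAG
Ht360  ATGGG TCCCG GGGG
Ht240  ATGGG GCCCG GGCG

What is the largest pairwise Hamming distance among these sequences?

Pairwise Hamming distances:
  Ht184 vs Ht127: 7
  Ht184 vs Ht360: 3
  Ht184 vs Ht240: 1
  Ht127 vs Ht360: 5
  Ht127 vs Ht240: 6
  Ht360 vs Ht240: 2
The largest is 7, between Ht184 and Ht127.

7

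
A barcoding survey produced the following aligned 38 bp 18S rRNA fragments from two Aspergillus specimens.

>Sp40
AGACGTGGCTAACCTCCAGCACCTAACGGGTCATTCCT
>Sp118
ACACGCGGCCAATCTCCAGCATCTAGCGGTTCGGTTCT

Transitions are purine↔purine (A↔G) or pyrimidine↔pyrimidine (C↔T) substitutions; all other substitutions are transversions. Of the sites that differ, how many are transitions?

7

Differing sites — 2:G/C (Tv); 6:T/C (Ti); 10:T/C (Ti); 13:C/T (Ti); 22:C/T (Ti); 26:A/G (Ti); 30:G/T (Tv); 33:A/G (Ti); 34:T/G (Tv); 36:C/T (Ti).
Of the 10 differences, 7 transitions and 3 transversions, so the answer is 7.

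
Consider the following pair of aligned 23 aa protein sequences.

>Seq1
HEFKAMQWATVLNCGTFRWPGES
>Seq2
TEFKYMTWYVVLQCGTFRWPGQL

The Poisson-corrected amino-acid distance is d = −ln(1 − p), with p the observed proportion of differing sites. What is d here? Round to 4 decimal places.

The sequences differ at positions 1 (H/T), 5 (A/Y), 7 (Q/T), 9 (A/Y), 10 (T/V), 13 (N/Q), 22 (E/Q), 23 (S/L).
p = 8/23 = 0.347826.
d = −ln(1 − 0.347826) = −ln(0.652174) = 0.4274.

0.4274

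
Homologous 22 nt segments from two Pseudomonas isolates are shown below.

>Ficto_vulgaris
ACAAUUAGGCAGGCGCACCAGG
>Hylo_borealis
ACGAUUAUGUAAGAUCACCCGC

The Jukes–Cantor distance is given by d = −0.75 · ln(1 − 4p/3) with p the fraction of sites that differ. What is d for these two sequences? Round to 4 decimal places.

0.4975

Mismatches occur at site 3 (A↔G), site 8 (G↔U), site 10 (C↔U), site 12 (G↔A), site 14 (C↔A), site 15 (G↔U), site 20 (A↔C), site 22 (G↔C).
p = 8/22 = 0.363636.
d = −0.75 · ln(1 − (4/3)·0.363636) = −0.75 · ln(0.515152) = −0.75 · (-0.663293) = 0.4975.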